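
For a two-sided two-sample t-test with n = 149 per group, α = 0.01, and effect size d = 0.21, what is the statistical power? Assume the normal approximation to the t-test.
Power ≈ 0.22

Power calculation (two-sample t-test, normal approximation):
z_β = d · √(n/2) - z_{α/2}
z_β = 0.21 · √(149/2) - 2.576
z_β = 0.21 · 8.631 - 2.576
z_β = -0.763

Power = Φ(z_β) = Φ(-0.763) ≈ 0.223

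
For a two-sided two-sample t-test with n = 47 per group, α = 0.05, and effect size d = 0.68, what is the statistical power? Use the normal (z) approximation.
Power ≈ 0.91

Power calculation (two-sample t-test, normal approximation):
z_β = d · √(n/2) - z_{α/2}
z_β = 0.68 · √(47/2) - 1.960
z_β = 0.68 · 4.848 - 1.960
z_β = 1.336

Power = Φ(z_β) = Φ(1.336) ≈ 0.909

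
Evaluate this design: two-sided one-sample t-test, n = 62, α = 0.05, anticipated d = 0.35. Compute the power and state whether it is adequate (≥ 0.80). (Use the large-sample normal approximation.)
Power ≈ 0.79; the study is underpowered (power < 0.80)

Power calculation (one-sample t-test, normal approximation):
z_β = d · √n - z_{α/2}
z_β = 0.35 · √62 - 1.960
z_β = 0.35 · 7.874 - 1.960
z_β = 0.796

Power = Φ(z_β) = Φ(0.796) ≈ 0.787

Effect size d = 0.35 is small by Cohen's convention (0.2/0.5/0.8).

Threshold: power ≥ 0.80 is conventionally adequate.
Power ≈ 0.79 → the study is underpowered (power < 0.80).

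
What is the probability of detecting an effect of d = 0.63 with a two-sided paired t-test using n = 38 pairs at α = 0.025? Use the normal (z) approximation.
Power ≈ 0.95

Power calculation (paired t-test, normal approximation):
z_β = d · √n - z_{α/2}
z_β = 0.63 · √38 - 2.241
z_β = 0.63 · 6.164 - 2.241
z_β = 1.642

Power = Φ(z_β) = Φ(1.642) ≈ 0.950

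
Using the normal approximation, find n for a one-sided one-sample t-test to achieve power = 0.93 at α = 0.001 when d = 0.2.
n = 522

Sample size formula (one-sample t-test, normal approximation):
n = ((z_α + z_β) / d)²

z_α = 3.090 (for α = 0.001, one-sided)
z_β = 1.476 (for power = 0.93)
d = 0.2

n = ((3.090 + 1.476) / 0.2)²
n = (22.830)²
n ≈ 521.21
Round up to the next whole number: n = 522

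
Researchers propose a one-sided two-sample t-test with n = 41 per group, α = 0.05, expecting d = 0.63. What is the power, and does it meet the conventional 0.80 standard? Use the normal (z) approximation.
Power ≈ 0.89; the study is adequately powered (power ≥ 0.80)

Power calculation (two-sample t-test, normal approximation):
z_β = d · √(n/2) - z_α
z_β = 0.63 · √(41/2) - 1.645
z_β = 0.63 · 4.528 - 1.645
z_β = 1.208

Power = Φ(z_β) = Φ(1.208) ≈ 0.886

Effect size d = 0.63 is medium by Cohen's convention (0.2/0.5/0.8).

Threshold: power ≥ 0.80 is conventionally adequate.
Power ≈ 0.89 → the study is adequately powered (power ≥ 0.80).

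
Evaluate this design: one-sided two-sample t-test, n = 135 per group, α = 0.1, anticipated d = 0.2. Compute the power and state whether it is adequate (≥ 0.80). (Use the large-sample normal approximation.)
Power ≈ 0.64; the study is underpowered (power < 0.80)

Power calculation (two-sample t-test, normal approximation):
z_β = d · √(n/2) - z_α
z_β = 0.2 · √(135/2) - 1.282
z_β = 0.2 · 8.216 - 1.282
z_β = 0.362

Power = Φ(z_β) = Φ(0.362) ≈ 0.641

Effect size d = 0.2 is small by Cohen's convention (0.2/0.5/0.8).

Threshold: power ≥ 0.80 is conventionally adequate.
Power ≈ 0.64 → the study is underpowered (power < 0.80).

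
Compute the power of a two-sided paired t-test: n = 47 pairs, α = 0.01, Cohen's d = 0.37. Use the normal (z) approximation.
Power ≈ 0.48

Power calculation (paired t-test, normal approximation):
z_β = d · √n - z_{α/2}
z_β = 0.37 · √47 - 2.576
z_β = 0.37 · 6.856 - 2.576
z_β = -0.039

Power = Φ(z_β) = Φ(-0.039) ≈ 0.484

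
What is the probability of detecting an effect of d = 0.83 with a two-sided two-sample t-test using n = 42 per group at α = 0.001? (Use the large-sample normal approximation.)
Power ≈ 0.70

Power calculation (two-sample t-test, normal approximation):
z_β = d · √(n/2) - z_{α/2}
z_β = 0.83 · √(42/2) - 3.291
z_β = 0.83 · 4.583 - 3.291
z_β = 0.513

Power = Φ(z_β) = Φ(0.513) ≈ 0.696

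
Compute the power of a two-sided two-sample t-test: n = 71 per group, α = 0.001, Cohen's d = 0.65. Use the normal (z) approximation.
Power ≈ 0.72

Power calculation (two-sample t-test, normal approximation):
z_β = d · √(n/2) - z_{α/2}
z_β = 0.65 · √(71/2) - 3.291
z_β = 0.65 · 5.958 - 3.291
z_β = 0.582

Power = Φ(z_β) = Φ(0.582) ≈ 0.720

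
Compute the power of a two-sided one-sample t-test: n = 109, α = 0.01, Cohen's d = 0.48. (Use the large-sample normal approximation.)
Power ≈ 0.99

Power calculation (one-sample t-test, normal approximation):
z_β = d · √n - z_{α/2}
z_β = 0.48 · √109 - 2.576
z_β = 0.48 · 10.440 - 2.576
z_β = 2.436

Power = Φ(z_β) = Φ(2.436) ≈ 0.993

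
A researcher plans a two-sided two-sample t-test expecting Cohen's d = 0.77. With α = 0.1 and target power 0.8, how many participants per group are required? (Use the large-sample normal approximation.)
n = 21 per group

Sample size formula (two-sample t-test, normal approximation):
n = 2 · ((z_{α/2} + z_β) / d)²

z_{α/2} = 1.645 (for α = 0.1, two-sided)
z_β = 0.842 (for power = 0.8)
d = 0.77

n = 2 · ((1.645 + 0.842) / 0.77)²
n = 2 · (3.230)²
n ≈ 20.87
Round up to the next whole number: n = 21 per group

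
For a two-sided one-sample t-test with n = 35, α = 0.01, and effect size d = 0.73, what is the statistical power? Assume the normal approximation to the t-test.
Power ≈ 0.96

Power calculation (one-sample t-test, normal approximation):
z_β = d · √n - z_{α/2}
z_β = 0.73 · √35 - 2.576
z_β = 0.73 · 5.916 - 2.576
z_β = 1.743

Power = Φ(z_β) = Φ(1.743) ≈ 0.959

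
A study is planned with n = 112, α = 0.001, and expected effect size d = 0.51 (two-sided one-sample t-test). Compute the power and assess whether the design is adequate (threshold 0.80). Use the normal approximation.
Power ≈ 0.98; the study is adequately powered (power ≥ 0.80)

Power calculation (one-sample t-test, normal approximation):
z_β = d · √n - z_{α/2}
z_β = 0.51 · √112 - 3.291
z_β = 0.51 · 10.583 - 3.291
z_β = 2.107

Power = Φ(z_β) = Φ(2.107) ≈ 0.982

Effect size d = 0.51 is medium by Cohen's convention (0.2/0.5/0.8).

Threshold: power ≥ 0.80 is conventionally adequate.
Power ≈ 0.98 → the study is adequately powered (power ≥ 0.80).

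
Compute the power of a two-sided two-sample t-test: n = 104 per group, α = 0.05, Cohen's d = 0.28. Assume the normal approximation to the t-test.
Power ≈ 0.52

Power calculation (two-sample t-test, normal approximation):
z_β = d · √(n/2) - z_{α/2}
z_β = 0.28 · √(104/2) - 1.960
z_β = 0.28 · 7.211 - 1.960
z_β = 0.059

Power = Φ(z_β) = Φ(0.059) ≈ 0.524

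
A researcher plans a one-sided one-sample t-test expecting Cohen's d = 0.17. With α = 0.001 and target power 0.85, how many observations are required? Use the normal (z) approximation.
n = 590

Sample size formula (one-sample t-test, normal approximation):
n = ((z_α + z_β) / d)²

z_α = 3.090 (for α = 0.001, one-sided)
z_β = 1.036 (for power = 0.85)
d = 0.17

n = ((3.090 + 1.036) / 0.17)²
n = (24.271)²
n ≈ 589.08
Round up to the next whole number: n = 590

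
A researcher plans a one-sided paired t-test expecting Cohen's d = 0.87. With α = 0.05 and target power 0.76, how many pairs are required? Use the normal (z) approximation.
n = 8 pairs

Sample size formula (paired t-test, normal approximation):
n = ((z_α + z_β) / d)²

z_α = 1.645 (for α = 0.05, one-sided)
z_β = 0.706 (for power = 0.76)
d = 0.87

n = ((1.645 + 0.706) / 0.87)²
n = (2.702)²
n ≈ 7.30
Round up to the next whole number: n = 8 pairs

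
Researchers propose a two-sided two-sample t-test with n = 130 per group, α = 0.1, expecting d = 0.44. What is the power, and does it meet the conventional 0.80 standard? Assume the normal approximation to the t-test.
Power ≈ 0.97; the study is adequately powered (power ≥ 0.80)

Power calculation (two-sample t-test, normal approximation):
z_β = d · √(n/2) - z_{α/2}
z_β = 0.44 · √(130/2) - 1.645
z_β = 0.44 · 8.062 - 1.645
z_β = 1.903

Power = Φ(z_β) = Φ(1.903) ≈ 0.971

Effect size d = 0.44 is small by Cohen's convention (0.2/0.5/0.8).

Threshold: power ≥ 0.80 is conventionally adequate.
Power ≈ 0.97 → the study is adequately powered (power ≥ 0.80).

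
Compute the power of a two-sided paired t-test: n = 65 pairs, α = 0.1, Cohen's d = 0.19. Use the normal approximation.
Power ≈ 0.46

Power calculation (paired t-test, normal approximation):
z_β = d · √n - z_{α/2}
z_β = 0.19 · √65 - 1.645
z_β = 0.19 · 8.062 - 1.645
z_β = -0.113

Power = Φ(z_β) = Φ(-0.113) ≈ 0.455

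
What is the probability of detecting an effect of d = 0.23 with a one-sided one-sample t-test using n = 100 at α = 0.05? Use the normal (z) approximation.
Power ≈ 0.74

Power calculation (one-sample t-test, normal approximation):
z_β = d · √n - z_α
z_β = 0.23 · √100 - 1.645
z_β = 0.23 · 10.000 - 1.645
z_β = 0.655

Power = Φ(z_β) = Φ(0.655) ≈ 0.744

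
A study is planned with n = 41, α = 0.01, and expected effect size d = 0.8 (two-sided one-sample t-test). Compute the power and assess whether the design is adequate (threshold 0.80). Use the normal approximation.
Power ≈ 0.99; the study is adequately powered (power ≥ 0.80)

Power calculation (one-sample t-test, normal approximation):
z_β = d · √n - z_{α/2}
z_β = 0.8 · √41 - 2.576
z_β = 0.8 · 6.403 - 2.576
z_β = 2.547

Power = Φ(z_β) = Φ(2.547) ≈ 0.995

Effect size d = 0.8 is large by Cohen's convention (0.2/0.5/0.8).

Threshold: power ≥ 0.80 is conventionally adequate.
Power ≈ 0.99 → the study is adequately powered (power ≥ 0.80).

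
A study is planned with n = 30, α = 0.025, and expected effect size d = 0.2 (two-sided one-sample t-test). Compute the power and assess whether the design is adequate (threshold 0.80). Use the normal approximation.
Power ≈ 0.13; the study is underpowered (power < 0.80)

Power calculation (one-sample t-test, normal approximation):
z_β = d · √n - z_{α/2}
z_β = 0.2 · √30 - 2.241
z_β = 0.2 · 5.477 - 2.241
z_β = -1.146

Power = Φ(z_β) = Φ(-1.146) ≈ 0.126

Effect size d = 0.2 is small by Cohen's convention (0.2/0.5/0.8).

Threshold: power ≥ 0.80 is conventionally adequate.
Power ≈ 0.13 → the study is underpowered (power < 0.80).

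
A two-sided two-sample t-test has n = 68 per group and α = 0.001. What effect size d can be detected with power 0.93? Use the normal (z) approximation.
d ≈ 0.82

Minimum detectable effect (two-sample t-test, normal approximation):
d = (z_{α/2} + z_β) / √(n/2)
d = (3.291 + 1.476) / √(68/2)
d = 4.766 / 5.831
d ≈ 0.82

By Cohen's convention (0.2 small / 0.5 medium / 0.8 large): large effect.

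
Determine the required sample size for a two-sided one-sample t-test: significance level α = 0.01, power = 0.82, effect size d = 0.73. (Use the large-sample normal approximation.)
n = 23

Sample size formula (one-sample t-test, normal approximation):
n = ((z_{α/2} + z_β) / d)²

z_{α/2} = 2.576 (for α = 0.01, two-sided)
z_β = 0.915 (for power = 0.82)
d = 0.73

n = ((2.576 + 0.915) / 0.73)²
n = (4.782)²
n ≈ 22.87
Round up to the next whole number: n = 23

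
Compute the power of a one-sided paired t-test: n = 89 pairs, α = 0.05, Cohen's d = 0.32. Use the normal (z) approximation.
Power ≈ 0.92

Power calculation (paired t-test, normal approximation):
z_β = d · √n - z_α
z_β = 0.32 · √89 - 1.645
z_β = 0.32 · 9.434 - 1.645
z_β = 1.374

Power = Φ(z_β) = Φ(1.374) ≈ 0.915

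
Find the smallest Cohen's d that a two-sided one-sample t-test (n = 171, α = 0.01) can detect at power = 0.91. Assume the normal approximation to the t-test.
d ≈ 0.30

Minimum detectable effect (one-sample t-test, normal approximation):
d = (z_{α/2} + z_β) / √n
d = (2.576 + 1.341) / √171
d = 3.917 / 13.077
d ≈ 0.30

By Cohen's convention (0.2 small / 0.5 medium / 0.8 large): small effect.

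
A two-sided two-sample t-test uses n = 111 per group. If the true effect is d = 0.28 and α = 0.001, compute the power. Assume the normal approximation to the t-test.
Power ≈ 0.11

Power calculation (two-sample t-test, normal approximation):
z_β = d · √(n/2) - z_{α/2}
z_β = 0.28 · √(111/2) - 3.291
z_β = 0.28 · 7.450 - 3.291
z_β = -1.205

Power = Φ(z_β) = Φ(-1.205) ≈ 0.114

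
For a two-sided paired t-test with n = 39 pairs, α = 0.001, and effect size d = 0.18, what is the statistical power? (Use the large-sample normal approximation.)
Power ≈ 0.02

Power calculation (paired t-test, normal approximation):
z_β = d · √n - z_{α/2}
z_β = 0.18 · √39 - 3.291
z_β = 0.18 · 6.245 - 3.291
z_β = -2.166

Power = Φ(z_β) = Φ(-2.166) ≈ 0.015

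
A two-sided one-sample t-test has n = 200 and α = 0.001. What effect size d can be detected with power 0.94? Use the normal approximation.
d ≈ 0.34

Minimum detectable effect (one-sample t-test, normal approximation):
d = (z_{α/2} + z_β) / √n
d = (3.291 + 1.555) / √200
d = 4.845 / 14.142
d ≈ 0.34

By Cohen's convention (0.2 small / 0.5 medium / 0.8 large): small effect.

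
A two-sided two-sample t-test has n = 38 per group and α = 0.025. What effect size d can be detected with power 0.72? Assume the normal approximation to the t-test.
d ≈ 0.65

Minimum detectable effect (two-sample t-test, normal approximation):
d = (z_{α/2} + z_β) / √(n/2)
d = (2.241 + 0.583) / √(38/2)
d = 2.824 / 4.359
d ≈ 0.65

By Cohen's convention (0.2 small / 0.5 medium / 0.8 large): medium effect.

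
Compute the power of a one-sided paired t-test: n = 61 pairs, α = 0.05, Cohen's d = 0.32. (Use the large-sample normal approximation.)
Power ≈ 0.80

Power calculation (paired t-test, normal approximation):
z_β = d · √n - z_α
z_β = 0.32 · √61 - 1.645
z_β = 0.32 · 7.810 - 1.645
z_β = 0.854

Power = Φ(z_β) = Φ(0.854) ≈ 0.804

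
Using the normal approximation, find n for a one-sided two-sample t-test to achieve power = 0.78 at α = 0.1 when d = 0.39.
n = 56 per group

Sample size formula (two-sample t-test, normal approximation):
n = 2 · ((z_α + z_β) / d)²

z_α = 1.282 (for α = 0.1, one-sided)
z_β = 0.772 (for power = 0.78)
d = 0.39

n = 2 · ((1.282 + 0.772) / 0.39)²
n = 2 · (5.267)²
n ≈ 55.48
Round up to the next whole number: n = 56 per group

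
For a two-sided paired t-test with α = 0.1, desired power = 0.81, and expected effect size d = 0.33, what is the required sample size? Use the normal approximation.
n = 59 pairs

Sample size formula (paired t-test, normal approximation):
n = ((z_{α/2} + z_β) / d)²

z_{α/2} = 1.645 (for α = 0.1, two-sided)
z_β = 0.878 (for power = 0.81)
d = 0.33

n = ((1.645 + 0.878) / 0.33)²
n = (7.645)²
n ≈ 58.45
Round up to the next whole number: n = 59 pairs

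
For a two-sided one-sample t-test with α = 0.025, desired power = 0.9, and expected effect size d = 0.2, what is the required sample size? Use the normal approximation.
n = 311

Sample size formula (one-sample t-test, normal approximation):
n = ((z_{α/2} + z_β) / d)²

z_{α/2} = 2.241 (for α = 0.025, two-sided)
z_β = 1.282 (for power = 0.9)
d = 0.2

n = ((2.241 + 1.282) / 0.2)²
n = (17.615)²
n ≈ 310.29
Round up to the next whole number: n = 311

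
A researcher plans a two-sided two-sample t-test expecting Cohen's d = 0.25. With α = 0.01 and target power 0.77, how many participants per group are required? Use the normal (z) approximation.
n = 352 per group

Sample size formula (two-sample t-test, normal approximation):
n = 2 · ((z_{α/2} + z_β) / d)²

z_{α/2} = 2.576 (for α = 0.01, two-sided)
z_β = 0.739 (for power = 0.77)
d = 0.25

n = 2 · ((2.576 + 0.739) / 0.25)²
n = 2 · (13.260)²
n ≈ 351.66
Round up to the next whole number: n = 352 per group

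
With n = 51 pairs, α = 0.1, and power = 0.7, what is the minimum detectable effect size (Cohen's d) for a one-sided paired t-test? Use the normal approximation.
d ≈ 0.25

Minimum detectable effect (paired t-test, normal approximation):
d = (z_α + z_β) / √n
d = (1.282 + 0.524) / √51
d = 1.806 / 7.141
d ≈ 0.25

By Cohen's convention (0.2 small / 0.5 medium / 0.8 large): small effect.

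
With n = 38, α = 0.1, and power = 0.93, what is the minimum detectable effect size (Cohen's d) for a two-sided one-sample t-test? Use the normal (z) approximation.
d ≈ 0.51

Minimum detectable effect (one-sample t-test, normal approximation):
d = (z_{α/2} + z_β) / √n
d = (1.645 + 1.476) / √38
d = 3.121 / 6.164
d ≈ 0.51

By Cohen's convention (0.2 small / 0.5 medium / 0.8 large): medium effect.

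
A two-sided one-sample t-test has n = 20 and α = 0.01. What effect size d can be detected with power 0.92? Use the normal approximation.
d ≈ 0.89

Minimum detectable effect (one-sample t-test, normal approximation):
d = (z_{α/2} + z_β) / √n
d = (2.576 + 1.405) / √20
d = 3.981 / 4.472
d ≈ 0.89

By Cohen's convention (0.2 small / 0.5 medium / 0.8 large): large effect.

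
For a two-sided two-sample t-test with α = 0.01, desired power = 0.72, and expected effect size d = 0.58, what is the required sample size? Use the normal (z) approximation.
n = 60 per group

Sample size formula (two-sample t-test, normal approximation):
n = 2 · ((z_{α/2} + z_β) / d)²

z_{α/2} = 2.576 (for α = 0.01, two-sided)
z_β = 0.583 (for power = 0.72)
d = 0.58

n = 2 · ((2.576 + 0.583) / 0.58)²
n = 2 · (5.447)²
n ≈ 59.34
Round up to the next whole number: n = 60 per group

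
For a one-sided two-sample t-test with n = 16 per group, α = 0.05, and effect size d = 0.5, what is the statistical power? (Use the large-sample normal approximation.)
Power ≈ 0.41

Power calculation (two-sample t-test, normal approximation):
z_β = d · √(n/2) - z_α
z_β = 0.5 · √(16/2) - 1.645
z_β = 0.5 · 2.828 - 1.645
z_β = -0.231

Power = Φ(z_β) = Φ(-0.231) ≈ 0.409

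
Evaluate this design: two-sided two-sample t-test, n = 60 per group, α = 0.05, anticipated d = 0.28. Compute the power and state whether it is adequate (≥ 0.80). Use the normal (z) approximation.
Power ≈ 0.33; the study is underpowered (power < 0.80)

Power calculation (two-sample t-test, normal approximation):
z_β = d · √(n/2) - z_{α/2}
z_β = 0.28 · √(60/2) - 1.960
z_β = 0.28 · 5.477 - 1.960
z_β = -0.426

Power = Φ(z_β) = Φ(-0.426) ≈ 0.335

Effect size d = 0.28 is small by Cohen's convention (0.2/0.5/0.8).

Threshold: power ≥ 0.80 is conventionally adequate.
Power ≈ 0.33 → the study is underpowered (power < 0.80).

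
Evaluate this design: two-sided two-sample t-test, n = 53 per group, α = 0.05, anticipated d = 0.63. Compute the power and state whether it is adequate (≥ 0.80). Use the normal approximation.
Power ≈ 0.90; the study is adequately powered (power ≥ 0.80)

Power calculation (two-sample t-test, normal approximation):
z_β = d · √(n/2) - z_{α/2}
z_β = 0.63 · √(53/2) - 1.960
z_β = 0.63 · 5.148 - 1.960
z_β = 1.283

Power = Φ(z_β) = Φ(1.283) ≈ 0.900

Effect size d = 0.63 is medium by Cohen's convention (0.2/0.5/0.8).

Threshold: power ≥ 0.80 is conventionally adequate.
Power ≈ 0.90 → the study is adequately powered (power ≥ 0.80).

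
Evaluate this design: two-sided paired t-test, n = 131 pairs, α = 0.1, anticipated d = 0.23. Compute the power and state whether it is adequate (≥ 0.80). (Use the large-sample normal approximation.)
Power ≈ 0.84; the study is adequately powered (power ≥ 0.80)

Power calculation (paired t-test, normal approximation):
z_β = d · √n - z_{α/2}
z_β = 0.23 · √131 - 1.645
z_β = 0.23 · 11.446 - 1.645
z_β = 0.988

Power = Φ(z_β) = Φ(0.988) ≈ 0.838

Effect size d = 0.23 is small by Cohen's convention (0.2/0.5/0.8).

Threshold: power ≥ 0.80 is conventionally adequate.
Power ≈ 0.84 → the study is adequately powered (power ≥ 0.80).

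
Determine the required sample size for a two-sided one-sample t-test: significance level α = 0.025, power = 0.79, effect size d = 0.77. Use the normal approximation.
n = 16

Sample size formula (one-sample t-test, normal approximation):
n = ((z_{α/2} + z_β) / d)²

z_{α/2} = 2.241 (for α = 0.025, two-sided)
z_β = 0.806 (for power = 0.79)
d = 0.77

n = ((2.241 + 0.806) / 0.77)²
n = (3.957)²
n ≈ 15.66
Round up to the next whole number: n = 16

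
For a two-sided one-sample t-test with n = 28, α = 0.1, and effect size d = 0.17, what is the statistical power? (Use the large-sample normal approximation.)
Power ≈ 0.23

Power calculation (one-sample t-test, normal approximation):
z_β = d · √n - z_{α/2}
z_β = 0.17 · √28 - 1.645
z_β = 0.17 · 5.292 - 1.645
z_β = -0.745

Power = Φ(z_β) = Φ(-0.745) ≈ 0.228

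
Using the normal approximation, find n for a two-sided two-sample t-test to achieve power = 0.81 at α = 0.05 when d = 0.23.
n = 305 per group

Sample size formula (two-sample t-test, normal approximation):
n = 2 · ((z_{α/2} + z_β) / d)²

z_{α/2} = 1.960 (for α = 0.05, two-sided)
z_β = 0.878 (for power = 0.81)
d = 0.23

n = 2 · ((1.960 + 0.878) / 0.23)²
n = 2 · (12.339)²
n ≈ 304.50
Round up to the next whole number: n = 305 per group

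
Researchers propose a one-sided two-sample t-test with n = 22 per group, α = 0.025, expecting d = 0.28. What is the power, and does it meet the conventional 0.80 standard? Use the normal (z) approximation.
Power ≈ 0.15; the study is underpowered (power < 0.80)

Power calculation (two-sample t-test, normal approximation):
z_β = d · √(n/2) - z_α
z_β = 0.28 · √(22/2) - 1.960
z_β = 0.28 · 3.317 - 1.960
z_β = -1.031

Power = Φ(z_β) = Φ(-1.031) ≈ 0.151

Effect size d = 0.28 is small by Cohen's convention (0.2/0.5/0.8).

Threshold: power ≥ 0.80 is conventionally adequate.
Power ≈ 0.15 → the study is underpowered (power < 0.80).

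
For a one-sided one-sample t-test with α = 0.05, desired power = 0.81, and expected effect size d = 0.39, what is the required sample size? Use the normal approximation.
n = 42

Sample size formula (one-sample t-test, normal approximation):
n = ((z_α + z_β) / d)²

z_α = 1.645 (for α = 0.05, one-sided)
z_β = 0.878 (for power = 0.81)
d = 0.39

n = ((1.645 + 0.878) / 0.39)²
n = (6.469)²
n ≈ 41.85
Round up to the next whole number: n = 42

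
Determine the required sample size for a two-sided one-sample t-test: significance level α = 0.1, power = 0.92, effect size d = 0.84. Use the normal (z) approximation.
n = 14

Sample size formula (one-sample t-test, normal approximation):
n = ((z_{α/2} + z_β) / d)²

z_{α/2} = 1.645 (for α = 0.1, two-sided)
z_β = 1.405 (for power = 0.92)
d = 0.84

n = ((1.645 + 1.405) / 0.84)²
n = (3.631)²
n ≈ 13.18
Round up to the next whole number: n = 14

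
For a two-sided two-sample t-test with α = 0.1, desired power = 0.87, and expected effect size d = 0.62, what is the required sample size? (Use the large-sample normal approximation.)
n = 40 per group

Sample size formula (two-sample t-test, normal approximation):
n = 2 · ((z_{α/2} + z_β) / d)²

z_{α/2} = 1.645 (for α = 0.1, two-sided)
z_β = 1.126 (for power = 0.87)
d = 0.62

n = 2 · ((1.645 + 1.126) / 0.62)²
n = 2 · (4.469)²
n ≈ 39.94
Round up to the next whole number: n = 40 per group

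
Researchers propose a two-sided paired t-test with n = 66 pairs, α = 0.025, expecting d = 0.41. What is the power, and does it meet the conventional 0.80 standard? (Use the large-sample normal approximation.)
Power ≈ 0.86; the study is adequately powered (power ≥ 0.80)

Power calculation (paired t-test, normal approximation):
z_β = d · √n - z_{α/2}
z_β = 0.41 · √66 - 2.241
z_β = 0.41 · 8.124 - 2.241
z_β = 1.089

Power = Φ(z_β) = Φ(1.089) ≈ 0.862

Effect size d = 0.41 is small by Cohen's convention (0.2/0.5/0.8).

Threshold: power ≥ 0.80 is conventionally adequate.
Power ≈ 0.86 → the study is adequately powered (power ≥ 0.80).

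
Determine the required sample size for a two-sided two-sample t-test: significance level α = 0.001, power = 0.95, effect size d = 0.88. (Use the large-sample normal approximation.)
n = 63 per group

Sample size formula (two-sample t-test, normal approximation):
n = 2 · ((z_{α/2} + z_β) / d)²

z_{α/2} = 3.291 (for α = 0.001, two-sided)
z_β = 1.645 (for power = 0.95)
d = 0.88

n = 2 · ((3.291 + 1.645) / 0.88)²
n = 2 · (5.609)²
n ≈ 62.92
Round up to the next whole number: n = 63 per group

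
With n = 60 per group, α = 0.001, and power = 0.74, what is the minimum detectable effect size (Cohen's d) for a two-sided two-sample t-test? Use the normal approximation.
d ≈ 0.72

Minimum detectable effect (two-sample t-test, normal approximation):
d = (z_{α/2} + z_β) / √(n/2)
d = (3.291 + 0.643) / √(60/2)
d = 3.934 / 5.477
d ≈ 0.72

By Cohen's convention (0.2 small / 0.5 medium / 0.8 large): medium effect.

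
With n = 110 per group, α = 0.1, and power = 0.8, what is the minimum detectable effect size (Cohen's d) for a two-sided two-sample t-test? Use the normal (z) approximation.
d ≈ 0.34

Minimum detectable effect (two-sample t-test, normal approximation):
d = (z_{α/2} + z_β) / √(n/2)
d = (1.645 + 0.842) / √(110/2)
d = 2.486 / 7.416
d ≈ 0.34

By Cohen's convention (0.2 small / 0.5 medium / 0.8 large): small effect.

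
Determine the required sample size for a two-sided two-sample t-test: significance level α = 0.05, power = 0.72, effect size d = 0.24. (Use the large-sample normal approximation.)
n = 225 per group

Sample size formula (two-sample t-test, normal approximation):
n = 2 · ((z_{α/2} + z_β) / d)²

z_{α/2} = 1.960 (for α = 0.05, two-sided)
z_β = 0.583 (for power = 0.72)
d = 0.24

n = 2 · ((1.960 + 0.583) / 0.24)²
n = 2 · (10.596)²
n ≈ 224.55
Round up to the next whole number: n = 225 per group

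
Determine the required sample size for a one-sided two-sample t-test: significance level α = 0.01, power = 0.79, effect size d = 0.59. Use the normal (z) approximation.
n = 57 per group

Sample size formula (two-sample t-test, normal approximation):
n = 2 · ((z_α + z_β) / d)²

z_α = 2.326 (for α = 0.01, one-sided)
z_β = 0.806 (for power = 0.79)
d = 0.59

n = 2 · ((2.326 + 0.806) / 0.59)²
n = 2 · (5.308)²
n ≈ 56.35
Round up to the next whole number: n = 57 per group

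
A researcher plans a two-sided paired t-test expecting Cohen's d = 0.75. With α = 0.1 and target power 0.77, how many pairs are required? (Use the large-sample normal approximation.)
n = 11 pairs

Sample size formula (paired t-test, normal approximation):
n = ((z_{α/2} + z_β) / d)²

z_{α/2} = 1.645 (for α = 0.1, two-sided)
z_β = 0.739 (for power = 0.77)
d = 0.75

n = ((1.645 + 0.739) / 0.75)²
n = (3.179)²
n ≈ 10.11
Round up to the next whole number: n = 11 pairs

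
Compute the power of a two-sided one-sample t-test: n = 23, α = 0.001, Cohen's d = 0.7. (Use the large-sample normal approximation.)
Power ≈ 0.53

Power calculation (one-sample t-test, normal approximation):
z_β = d · √n - z_{α/2}
z_β = 0.7 · √23 - 3.291
z_β = 0.7 · 4.796 - 3.291
z_β = 0.067

Power = Φ(z_β) = Φ(0.067) ≈ 0.527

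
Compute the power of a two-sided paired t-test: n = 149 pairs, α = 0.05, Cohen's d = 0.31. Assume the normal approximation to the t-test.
Power ≈ 0.97

Power calculation (paired t-test, normal approximation):
z_β = d · √n - z_{α/2}
z_β = 0.31 · √149 - 1.960
z_β = 0.31 · 12.207 - 1.960
z_β = 1.824

Power = Φ(z_β) = Φ(1.824) ≈ 0.966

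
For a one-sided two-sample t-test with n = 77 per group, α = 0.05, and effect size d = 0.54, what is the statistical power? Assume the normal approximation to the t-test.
Power ≈ 0.96

Power calculation (two-sample t-test, normal approximation):
z_β = d · √(n/2) - z_α
z_β = 0.54 · √(77/2) - 1.645
z_β = 0.54 · 6.205 - 1.645
z_β = 1.706

Power = Φ(z_β) = Φ(1.706) ≈ 0.956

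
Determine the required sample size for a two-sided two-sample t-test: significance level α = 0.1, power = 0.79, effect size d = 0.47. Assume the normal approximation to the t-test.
n = 55 per group

Sample size formula (two-sample t-test, normal approximation):
n = 2 · ((z_{α/2} + z_β) / d)²

z_{α/2} = 1.645 (for α = 0.1, two-sided)
z_β = 0.806 (for power = 0.79)
d = 0.47

n = 2 · ((1.645 + 0.806) / 0.47)²
n = 2 · (5.215)²
n ≈ 54.39
Round up to the next whole number: n = 55 per group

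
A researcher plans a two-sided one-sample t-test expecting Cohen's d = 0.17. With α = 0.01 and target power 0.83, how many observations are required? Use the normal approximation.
n = 432

Sample size formula (one-sample t-test, normal approximation):
n = ((z_{α/2} + z_β) / d)²

z_{α/2} = 2.576 (for α = 0.01, two-sided)
z_β = 0.954 (for power = 0.83)
d = 0.17

n = ((2.576 + 0.954) / 0.17)²
n = (20.765)²
n ≈ 431.19
Round up to the next whole number: n = 432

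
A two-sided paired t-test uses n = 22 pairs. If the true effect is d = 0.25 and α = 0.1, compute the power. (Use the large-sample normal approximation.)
Power ≈ 0.32

Power calculation (paired t-test, normal approximation):
z_β = d · √n - z_{α/2}
z_β = 0.25 · √22 - 1.645
z_β = 0.25 · 4.690 - 1.645
z_β = -0.472

Power = Φ(z_β) = Φ(-0.472) ≈ 0.318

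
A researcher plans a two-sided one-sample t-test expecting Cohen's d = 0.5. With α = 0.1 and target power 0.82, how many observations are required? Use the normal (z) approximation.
n = 27

Sample size formula (one-sample t-test, normal approximation):
n = ((z_{α/2} + z_β) / d)²

z_{α/2} = 1.645 (for α = 0.1, two-sided)
z_β = 0.915 (for power = 0.82)
d = 0.5

n = ((1.645 + 0.915) / 0.5)²
n = (5.120)²
n ≈ 26.21
Round up to the next whole number: n = 27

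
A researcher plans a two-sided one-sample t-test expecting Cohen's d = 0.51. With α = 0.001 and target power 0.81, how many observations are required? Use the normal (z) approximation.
n = 67

Sample size formula (one-sample t-test, normal approximation):
n = ((z_{α/2} + z_β) / d)²

z_{α/2} = 3.291 (for α = 0.001, two-sided)
z_β = 0.878 (for power = 0.81)
d = 0.51

n = ((3.291 + 0.878) / 0.51)²
n = (8.175)²
n ≈ 66.83
Round up to the next whole number: n = 67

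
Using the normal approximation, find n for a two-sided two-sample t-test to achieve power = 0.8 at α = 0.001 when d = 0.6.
n = 95 per group

Sample size formula (two-sample t-test, normal approximation):
n = 2 · ((z_{α/2} + z_β) / d)²

z_{α/2} = 3.291 (for α = 0.001, two-sided)
z_β = 0.842 (for power = 0.8)
d = 0.6

n = 2 · ((3.291 + 0.842) / 0.6)²
n = 2 · (6.888)²
n ≈ 94.89
Round up to the next whole number: n = 95 per group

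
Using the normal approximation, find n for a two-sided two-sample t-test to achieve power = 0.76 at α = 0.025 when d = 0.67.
n = 39 per group

Sample size formula (two-sample t-test, normal approximation):
n = 2 · ((z_{α/2} + z_β) / d)²

z_{α/2} = 2.241 (for α = 0.025, two-sided)
z_β = 0.706 (for power = 0.76)
d = 0.67

n = 2 · ((2.241 + 0.706) / 0.67)²
n = 2 · (4.399)²
n ≈ 38.70
Round up to the next whole number: n = 39 per group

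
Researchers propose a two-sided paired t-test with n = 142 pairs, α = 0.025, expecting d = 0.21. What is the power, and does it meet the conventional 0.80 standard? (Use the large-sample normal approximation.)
Power ≈ 0.60; the study is underpowered (power < 0.80)

Power calculation (paired t-test, normal approximation):
z_β = d · √n - z_{α/2}
z_β = 0.21 · √142 - 2.241
z_β = 0.21 · 11.916 - 2.241
z_β = 0.261

Power = Φ(z_β) = Φ(0.261) ≈ 0.603

Effect size d = 0.21 is small by Cohen's convention (0.2/0.5/0.8).

Threshold: power ≥ 0.80 is conventionally adequate.
Power ≈ 0.60 → the study is underpowered (power < 0.80).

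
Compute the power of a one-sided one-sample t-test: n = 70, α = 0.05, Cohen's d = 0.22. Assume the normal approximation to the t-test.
Power ≈ 0.58

Power calculation (one-sample t-test, normal approximation):
z_β = d · √n - z_α
z_β = 0.22 · √70 - 1.645
z_β = 0.22 · 8.367 - 1.645
z_β = 0.196

Power = Φ(z_β) = Φ(0.196) ≈ 0.578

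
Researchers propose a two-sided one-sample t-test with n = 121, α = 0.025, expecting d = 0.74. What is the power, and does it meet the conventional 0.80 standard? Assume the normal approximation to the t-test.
Power ≈ 1.00; the study is adequately powered (power ≥ 0.80)

Power calculation (one-sample t-test, normal approximation):
z_β = d · √n - z_{α/2}
z_β = 0.74 · √121 - 2.241
z_β = 0.74 · 11.000 - 2.241
z_β = 5.899

Power = Φ(z_β) = Φ(5.899) ≈ 1.000

Effect size d = 0.74 is medium by Cohen's convention (0.2/0.5/0.8).

Threshold: power ≥ 0.80 is conventionally adequate.
Power ≈ 1.00 → the study is adequately powered (power ≥ 0.80).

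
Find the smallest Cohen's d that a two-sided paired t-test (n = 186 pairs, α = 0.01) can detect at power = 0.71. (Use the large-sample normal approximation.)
d ≈ 0.23

Minimum detectable effect (paired t-test, normal approximation):
d = (z_{α/2} + z_β) / √n
d = (2.576 + 0.553) / √186
d = 3.129 / 13.638
d ≈ 0.23

By Cohen's convention (0.2 small / 0.5 medium / 0.8 large): small effect.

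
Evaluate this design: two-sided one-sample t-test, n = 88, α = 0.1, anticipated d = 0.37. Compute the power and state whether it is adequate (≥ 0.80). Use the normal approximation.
Power ≈ 0.97; the study is adequately powered (power ≥ 0.80)

Power calculation (one-sample t-test, normal approximation):
z_β = d · √n - z_{α/2}
z_β = 0.37 · √88 - 1.645
z_β = 0.37 · 9.381 - 1.645
z_β = 1.826

Power = Φ(z_β) = Φ(1.826) ≈ 0.966

Effect size d = 0.37 is small by Cohen's convention (0.2/0.5/0.8).

Threshold: power ≥ 0.80 is conventionally adequate.
Power ≈ 0.97 → the study is adequately powered (power ≥ 0.80).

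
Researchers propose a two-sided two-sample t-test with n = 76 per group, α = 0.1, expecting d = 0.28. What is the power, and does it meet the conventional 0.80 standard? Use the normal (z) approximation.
Power ≈ 0.53; the study is underpowered (power < 0.80)

Power calculation (two-sample t-test, normal approximation):
z_β = d · √(n/2) - z_{α/2}
z_β = 0.28 · √(76/2) - 1.645
z_β = 0.28 · 6.164 - 1.645
z_β = 0.081

Power = Φ(z_β) = Φ(0.081) ≈ 0.532

Effect size d = 0.28 is small by Cohen's convention (0.2/0.5/0.8).

Threshold: power ≥ 0.80 is conventionally adequate.
Power ≈ 0.53 → the study is underpowered (power < 0.80).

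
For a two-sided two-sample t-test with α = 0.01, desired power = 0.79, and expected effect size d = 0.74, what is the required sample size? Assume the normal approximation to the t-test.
n = 42 per group

Sample size formula (two-sample t-test, normal approximation):
n = 2 · ((z_{α/2} + z_β) / d)²

z_{α/2} = 2.576 (for α = 0.01, two-sided)
z_β = 0.806 (for power = 0.79)
d = 0.74

n = 2 · ((2.576 + 0.806) / 0.74)²
n = 2 · (4.570)²
n ≈ 41.77
Round up to the next whole number: n = 42 per group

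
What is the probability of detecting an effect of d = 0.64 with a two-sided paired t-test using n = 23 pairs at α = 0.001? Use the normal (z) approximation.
Power ≈ 0.41

Power calculation (paired t-test, normal approximation):
z_β = d · √n - z_{α/2}
z_β = 0.64 · √23 - 3.291
z_β = 0.64 · 4.796 - 3.291
z_β = -0.221

Power = Φ(z_β) = Φ(-0.221) ≈ 0.412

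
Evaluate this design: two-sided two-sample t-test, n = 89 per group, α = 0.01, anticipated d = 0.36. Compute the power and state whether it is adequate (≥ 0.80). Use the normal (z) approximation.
Power ≈ 0.43; the study is underpowered (power < 0.80)

Power calculation (two-sample t-test, normal approximation):
z_β = d · √(n/2) - z_{α/2}
z_β = 0.36 · √(89/2) - 2.576
z_β = 0.36 · 6.671 - 2.576
z_β = -0.174

Power = Φ(z_β) = Φ(-0.174) ≈ 0.431

Effect size d = 0.36 is small by Cohen's convention (0.2/0.5/0.8).

Threshold: power ≥ 0.80 is conventionally adequate.
Power ≈ 0.43 → the study is underpowered (power < 0.80).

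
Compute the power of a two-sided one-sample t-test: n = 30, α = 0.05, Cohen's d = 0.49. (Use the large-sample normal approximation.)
Power ≈ 0.77

Power calculation (one-sample t-test, normal approximation):
z_β = d · √n - z_{α/2}
z_β = 0.49 · √30 - 1.960
z_β = 0.49 · 5.477 - 1.960
z_β = 0.724

Power = Φ(z_β) = Φ(0.724) ≈ 0.765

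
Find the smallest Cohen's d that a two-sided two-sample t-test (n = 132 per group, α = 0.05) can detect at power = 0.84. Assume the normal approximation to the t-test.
d ≈ 0.36

Minimum detectable effect (two-sample t-test, normal approximation):
d = (z_{α/2} + z_β) / √(n/2)
d = (1.960 + 0.994) / √(132/2)
d = 2.954 / 8.124
d ≈ 0.36

By Cohen's convention (0.2 small / 0.5 medium / 0.8 large): small effect.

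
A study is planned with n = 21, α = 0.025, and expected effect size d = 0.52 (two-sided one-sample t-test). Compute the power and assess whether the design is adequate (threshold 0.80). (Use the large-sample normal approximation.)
Power ≈ 0.56; the study is underpowered (power < 0.80)

Power calculation (one-sample t-test, normal approximation):
z_β = d · √n - z_{α/2}
z_β = 0.52 · √21 - 2.241
z_β = 0.52 · 4.583 - 2.241
z_β = 0.142

Power = Φ(z_β) = Φ(0.142) ≈ 0.556

Effect size d = 0.52 is medium by Cohen's convention (0.2/0.5/0.8).

Threshold: power ≥ 0.80 is conventionally adequate.
Power ≈ 0.56 → the study is underpowered (power < 0.80).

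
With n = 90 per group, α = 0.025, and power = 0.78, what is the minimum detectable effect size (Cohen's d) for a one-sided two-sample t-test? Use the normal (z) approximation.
d ≈ 0.41

Minimum detectable effect (two-sample t-test, normal approximation):
d = (z_α + z_β) / √(n/2)
d = (1.960 + 0.772) / √(90/2)
d = 2.732 / 6.708
d ≈ 0.41

By Cohen's convention (0.2 small / 0.5 medium / 0.8 large): small effect.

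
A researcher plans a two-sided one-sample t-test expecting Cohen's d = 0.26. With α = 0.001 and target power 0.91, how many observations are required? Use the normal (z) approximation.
n = 318

Sample size formula (one-sample t-test, normal approximation):
n = ((z_{α/2} + z_β) / d)²

z_{α/2} = 3.291 (for α = 0.001, two-sided)
z_β = 1.341 (for power = 0.91)
d = 0.26

n = ((3.291 + 1.341) / 0.26)²
n = (17.815)²
n ≈ 317.37
Round up to the next whole number: n = 318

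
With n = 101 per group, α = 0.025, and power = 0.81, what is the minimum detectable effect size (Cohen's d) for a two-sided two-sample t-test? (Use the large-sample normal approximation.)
d ≈ 0.44

Minimum detectable effect (two-sample t-test, normal approximation):
d = (z_{α/2} + z_β) / √(n/2)
d = (2.241 + 0.878) / √(101/2)
d = 3.119 / 7.106
d ≈ 0.44

By Cohen's convention (0.2 small / 0.5 medium / 0.8 large): small effect.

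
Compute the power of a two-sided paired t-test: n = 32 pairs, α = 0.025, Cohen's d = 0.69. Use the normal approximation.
Power ≈ 0.95

Power calculation (paired t-test, normal approximation):
z_β = d · √n - z_{α/2}
z_β = 0.69 · √32 - 2.241
z_β = 0.69 · 5.657 - 2.241
z_β = 1.662

Power = Φ(z_β) = Φ(1.662) ≈ 0.952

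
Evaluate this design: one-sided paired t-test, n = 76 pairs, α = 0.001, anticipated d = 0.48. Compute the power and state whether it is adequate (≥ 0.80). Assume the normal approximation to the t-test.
Power ≈ 0.86; the study is adequately powered (power ≥ 0.80)

Power calculation (paired t-test, normal approximation):
z_β = d · √n - z_α
z_β = 0.48 · √76 - 3.090
z_β = 0.48 · 8.718 - 3.090
z_β = 1.094

Power = Φ(z_β) = Φ(1.094) ≈ 0.863

Effect size d = 0.48 is small by Cohen's convention (0.2/0.5/0.8).

Threshold: power ≥ 0.80 is conventionally adequate.
Power ≈ 0.86 → the study is adequately powered (power ≥ 0.80).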